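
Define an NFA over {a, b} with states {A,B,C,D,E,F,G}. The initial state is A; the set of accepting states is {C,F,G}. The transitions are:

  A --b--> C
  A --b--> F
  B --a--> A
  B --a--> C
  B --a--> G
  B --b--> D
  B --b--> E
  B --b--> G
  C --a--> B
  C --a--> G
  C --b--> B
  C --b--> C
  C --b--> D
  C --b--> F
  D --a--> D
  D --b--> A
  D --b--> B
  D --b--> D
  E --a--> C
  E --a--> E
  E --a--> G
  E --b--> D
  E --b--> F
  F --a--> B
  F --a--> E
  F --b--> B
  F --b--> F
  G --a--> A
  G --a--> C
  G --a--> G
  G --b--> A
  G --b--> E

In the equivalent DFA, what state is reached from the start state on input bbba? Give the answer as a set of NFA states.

{A,B,C,D,E,G}

Start: {A}.
δ(A,b) = {C,F}.
Union: {C,F}.
After b: {C,F}.
δ(C,b) = {B,C,D,F}; δ(F,b) = {B,F}.
Union: {B,C,D,F}.
After b: {B,C,D,F}.
δ(B,b) = {D,E,G}; δ(C,b) = {B,C,D,F}; δ(D,b) = {A,B,D}; δ(F,b) = {B,F}.
Union: {A,B,C,D,E,F,G}.
After b: {A,B,C,D,E,F,G}.
δ(A,a) = ∅; δ(B,a) = {A,C,G}; δ(C,a) = {B,G}; δ(D,a) = {D}; δ(E,a) = {C,E,G}; δ(F,a) = {B,E}; δ(G,a) = {A,C,G}.
Union: {A,B,C,D,E,G}.
After a: {A,B,C,D,E,G}.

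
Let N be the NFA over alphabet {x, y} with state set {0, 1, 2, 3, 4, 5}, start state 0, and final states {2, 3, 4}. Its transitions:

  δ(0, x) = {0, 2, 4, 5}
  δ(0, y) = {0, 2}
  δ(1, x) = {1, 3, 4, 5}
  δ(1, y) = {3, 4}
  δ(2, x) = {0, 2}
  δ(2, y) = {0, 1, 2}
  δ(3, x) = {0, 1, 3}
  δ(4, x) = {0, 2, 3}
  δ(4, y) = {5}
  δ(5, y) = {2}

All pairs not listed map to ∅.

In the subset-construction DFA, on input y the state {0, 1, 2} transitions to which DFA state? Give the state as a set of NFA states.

δ(0,y) = {0, 2}; δ(1,y) = {3, 4}; δ(2,y) = {0, 1, 2}.
Union: {0, 1, 2, 3, 4}.

{0, 1, 2, 3, 4}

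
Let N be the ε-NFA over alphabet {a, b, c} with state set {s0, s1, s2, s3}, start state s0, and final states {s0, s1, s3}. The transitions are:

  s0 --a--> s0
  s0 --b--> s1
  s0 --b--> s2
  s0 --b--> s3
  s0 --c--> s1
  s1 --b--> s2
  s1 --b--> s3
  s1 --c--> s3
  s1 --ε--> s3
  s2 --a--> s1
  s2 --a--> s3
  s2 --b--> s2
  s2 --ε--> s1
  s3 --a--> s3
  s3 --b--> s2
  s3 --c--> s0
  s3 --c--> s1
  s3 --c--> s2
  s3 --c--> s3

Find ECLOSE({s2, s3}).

{s1, s2, s3}

Begin with {s2, s3}.
s2 →ε {s1}; add s1.
ε-closure = {s1, s2, s3}.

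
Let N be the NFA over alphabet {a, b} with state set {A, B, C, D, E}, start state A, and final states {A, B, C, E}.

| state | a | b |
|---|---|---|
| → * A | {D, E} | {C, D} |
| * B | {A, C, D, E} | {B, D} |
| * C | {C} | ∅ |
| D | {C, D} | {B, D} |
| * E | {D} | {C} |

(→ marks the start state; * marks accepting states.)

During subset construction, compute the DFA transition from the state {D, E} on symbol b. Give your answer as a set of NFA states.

{B, C, D}

δ(D,b) = {B, D}; δ(E,b) = {C}.
Union: {B, C, D}.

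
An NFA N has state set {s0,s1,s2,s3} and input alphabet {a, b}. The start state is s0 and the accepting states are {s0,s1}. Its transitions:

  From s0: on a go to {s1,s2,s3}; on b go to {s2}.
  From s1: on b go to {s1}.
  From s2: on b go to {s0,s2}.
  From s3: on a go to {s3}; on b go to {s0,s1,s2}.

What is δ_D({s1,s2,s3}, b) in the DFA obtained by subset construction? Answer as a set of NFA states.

{s0,s1,s2}

δ(s1,b) = {s1}; δ(s2,b) = {s0,s2}; δ(s3,b) = {s0,s1,s2}.
Union: {s0,s1,s2}.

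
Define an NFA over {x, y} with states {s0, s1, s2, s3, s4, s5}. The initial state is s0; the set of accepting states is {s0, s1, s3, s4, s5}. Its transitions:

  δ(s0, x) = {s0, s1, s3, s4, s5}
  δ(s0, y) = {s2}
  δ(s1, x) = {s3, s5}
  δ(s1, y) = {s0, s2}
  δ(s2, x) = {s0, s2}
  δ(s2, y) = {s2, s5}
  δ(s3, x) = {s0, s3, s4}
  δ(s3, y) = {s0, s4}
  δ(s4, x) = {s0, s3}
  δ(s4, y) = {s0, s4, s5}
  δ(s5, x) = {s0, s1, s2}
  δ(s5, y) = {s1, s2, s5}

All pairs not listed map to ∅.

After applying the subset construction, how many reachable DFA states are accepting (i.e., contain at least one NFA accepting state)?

11

Start state of the DFA: {s0}.
{s0} --x--> {s0, s1, s3, s4, s5}  [new]
{s0} --y--> {s2}  [new]
{s0, s1, s3, s4, s5} --x--> {s0, s1, s2, s3, s4, s5}  [new]
{s0, s1, s3, s4, s5} --y--> {s0, s1, s2, s4, s5}  [new]
{s2} --x--> {s0, s2}  [new]
{s2} --y--> {s2, s5}  [new]
{s0, s1, s2, s3, s4, s5} --x--> {s0, s1, s2, s3, s4, s5}  [seen]
{s0, s1, s2, s3, s4, s5} --y--> {s0, s1, s2, s4, s5}  [seen]
{s0, s1, s2, s4, s5} --x--> {s0, s1, s2, s3, s4, s5}  [seen]
{s0, s1, s2, s4, s5} --y--> {s0, s1, s2, s4, s5}  [seen]
{s0, s2} --x--> {s0, s1, s2, s3, s4, s5}  [seen]
{s0, s2} --y--> {s2, s5}  [seen]
{s2, s5} --x--> {s0, s1, s2}  [new]
{s2, s5} --y--> {s1, s2, s5}  [new]
{s0, s1, s2} --x--> {s0, s1, s2, s3, s4, s5}  [seen]
{s0, s1, s2} --y--> {s0, s2, s5}  [new]
{s1, s2, s5} --x--> {s0, s1, s2, s3, s5}  [new]
{s1, s2, s5} --y--> {s0, s1, s2, s5}  [new]
{s0, s2, s5} --x--> {s0, s1, s2, s3, s4, s5}  [seen]
{s0, s2, s5} --y--> {s1, s2, s5}  [seen]
{s0, s1, s2, s3, s5} --x--> {s0, s1, s2, s3, s4, s5}  [seen]
{s0, s1, s2, s3, s5} --y--> {s0, s1, s2, s4, s5}  [seen]
{s0, s1, s2, s5} --x--> {s0, s1, s2, s3, s4, s5}  [seen]
{s0, s1, s2, s5} --y--> {s0, s1, s2, s5}  [seen]
Reachable DFA states: {s0}, {s0, s1, s3, s4, s5}, {s2}, {s0, s1, s2, s3, s4, s5}, {s0, s1, s2, s4, s5}, {s0, s2}, {s2, s5}, {s0, s1, s2}, {s1, s2, s5}, {s0, s2, s5}, {s0, s1, s2, s3, s5}, {s0, s1, s2, s5}.
Accepting DFA states (contain an NFA accepting state): {s0}, {s0, s1, s3, s4, s5}, {s0, s1, s2, s3, s4, s5}, {s0, s1, s2, s4, s5}, {s0, s2}, {s2, s5}, {s0, s1, s2}, {s1, s2, s5}, {s0, s2, s5}, {s0, s1, s2, s3, s5}, {s0, s1, s2, s5}.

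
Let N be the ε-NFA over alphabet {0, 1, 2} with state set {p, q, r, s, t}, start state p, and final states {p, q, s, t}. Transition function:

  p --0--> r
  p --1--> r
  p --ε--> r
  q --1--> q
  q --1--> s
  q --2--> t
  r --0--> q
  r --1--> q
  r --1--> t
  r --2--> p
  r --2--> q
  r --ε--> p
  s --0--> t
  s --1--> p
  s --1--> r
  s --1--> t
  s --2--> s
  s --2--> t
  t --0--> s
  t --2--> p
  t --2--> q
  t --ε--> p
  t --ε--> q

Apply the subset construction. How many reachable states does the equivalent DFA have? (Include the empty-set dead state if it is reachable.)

Start state of the DFA: {p, r} (ε-closure of the NFA start).
{p, r} --0--> {p, q, r}  [new]
{p, r} --1--> {p, q, r, t}  [new]
{p, r} --2--> {p, q, r}  [seen]
{p, q, r} --0--> {p, q, r}  [seen]
{p, q, r} --1--> {p, q, r, s, t}  [new]
{p, q, r} --2--> {p, q, r, t}  [seen]
{p, q, r, t} --0--> {p, q, r, s}  [new]
{p, q, r, t} --1--> {p, q, r, s, t}  [seen]
{p, q, r, t} --2--> {p, q, r, t}  [seen]
{p, q, r, s, t} --0--> {p, q, r, s, t}  [seen]
{p, q, r, s, t} --1--> {p, q, r, s, t}  [seen]
{p, q, r, s, t} --2--> {p, q, r, s, t}  [seen]
{p, q, r, s} --0--> {p, q, r, t}  [seen]
{p, q, r, s} --1--> {p, q, r, s, t}  [seen]
{p, q, r, s} --2--> {p, q, r, s, t}  [seen]
Reachable DFA states: {p, r}, {p, q, r}, {p, q, r, t}, {p, q, r, s, t}, {p, q, r, s}.

5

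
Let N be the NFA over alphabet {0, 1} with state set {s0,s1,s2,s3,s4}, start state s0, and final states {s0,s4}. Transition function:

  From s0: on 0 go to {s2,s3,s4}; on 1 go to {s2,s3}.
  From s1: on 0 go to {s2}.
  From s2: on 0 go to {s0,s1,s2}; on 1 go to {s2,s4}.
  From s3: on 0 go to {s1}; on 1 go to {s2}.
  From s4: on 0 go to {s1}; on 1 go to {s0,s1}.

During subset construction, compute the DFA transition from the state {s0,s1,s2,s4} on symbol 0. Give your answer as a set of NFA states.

δ(s0,0) = {s2,s3,s4}; δ(s1,0) = {s2}; δ(s2,0) = {s0,s1,s2}; δ(s4,0) = {s1}.
Union: {s0,s1,s2,s3,s4}.

{s0,s1,s2,s3,s4}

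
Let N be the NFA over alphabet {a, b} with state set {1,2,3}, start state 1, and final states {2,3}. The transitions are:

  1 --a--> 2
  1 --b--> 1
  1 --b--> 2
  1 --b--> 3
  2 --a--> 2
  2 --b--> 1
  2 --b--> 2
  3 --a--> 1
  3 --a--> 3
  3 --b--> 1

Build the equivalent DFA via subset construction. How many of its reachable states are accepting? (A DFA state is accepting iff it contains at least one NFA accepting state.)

Start state of the DFA: {1}.
{1} --a--> {2}  [new]
{1} --b--> {1,2,3}  [new]
{2} --a--> {2}  [seen]
{2} --b--> {1,2}  [new]
{1,2,3} --a--> {1,2,3}  [seen]
{1,2,3} --b--> {1,2,3}  [seen]
{1,2} --a--> {2}  [seen]
{1,2} --b--> {1,2,3}  [seen]
Reachable DFA states: {1}, {2}, {1,2,3}, {1,2}.
Accepting DFA states (contain an NFA accepting state): {2}, {1,2,3}, {1,2}.

3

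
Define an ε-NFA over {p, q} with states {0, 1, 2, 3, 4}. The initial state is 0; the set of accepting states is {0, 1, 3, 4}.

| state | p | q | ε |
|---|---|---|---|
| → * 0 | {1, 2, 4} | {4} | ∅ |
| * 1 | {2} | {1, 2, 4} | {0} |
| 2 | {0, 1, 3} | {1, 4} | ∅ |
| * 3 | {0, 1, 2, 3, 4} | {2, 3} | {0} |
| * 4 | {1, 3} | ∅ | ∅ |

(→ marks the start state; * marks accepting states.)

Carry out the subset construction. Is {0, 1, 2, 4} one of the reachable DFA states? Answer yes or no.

yes

Start state of the DFA: {0} (ε-closure of the NFA start).
{0} --p--> {0, 1, 2, 4}  [new]
{0} --q--> {4}  [new]
{0, 1, 2, 4} --p--> {0, 1, 2, 3, 4}  [new]
{0, 1, 2, 4} --q--> {0, 1, 2, 4}  [seen]
{4} --p--> {0, 1, 3}  [new]
{4} --q--> ∅  [new]
{0, 1, 2, 3, 4} --p--> {0, 1, 2, 3, 4}  [seen]
{0, 1, 2, 3, 4} --q--> {0, 1, 2, 3, 4}  [seen]
{0, 1, 3} --p--> {0, 1, 2, 3, 4}  [seen]
{0, 1, 3} --q--> {0, 1, 2, 3, 4}  [seen]
∅ --p--> ∅  [seen]
∅ --q--> ∅  [seen]
Reachable DFA states: {0}, {0, 1, 2, 4}, {4}, {0, 1, 2, 3, 4}, {0, 1, 3}, ∅.
{0, 1, 2, 4} is among them.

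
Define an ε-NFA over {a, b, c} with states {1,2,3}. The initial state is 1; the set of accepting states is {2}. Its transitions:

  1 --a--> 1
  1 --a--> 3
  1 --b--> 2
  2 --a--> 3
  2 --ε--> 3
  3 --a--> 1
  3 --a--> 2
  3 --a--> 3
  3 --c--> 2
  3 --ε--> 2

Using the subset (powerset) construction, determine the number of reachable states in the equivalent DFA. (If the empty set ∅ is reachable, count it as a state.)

Start state of the DFA: {1} (ε-closure of the NFA start).
{1} --a--> {1,2,3}  [new]
{1} --b--> {2,3}  [new]
{1} --c--> ∅  [new]
{1,2,3} --a--> {1,2,3}  [seen]
{1,2,3} --b--> {2,3}  [seen]
{1,2,3} --c--> {2,3}  [seen]
{2,3} --a--> {1,2,3}  [seen]
{2,3} --b--> ∅  [seen]
{2,3} --c--> {2,3}  [seen]
∅ --a--> ∅  [seen]
∅ --b--> ∅  [seen]
∅ --c--> ∅  [seen]
Reachable DFA states: {1}, {1,2,3}, {2,3}, ∅.

4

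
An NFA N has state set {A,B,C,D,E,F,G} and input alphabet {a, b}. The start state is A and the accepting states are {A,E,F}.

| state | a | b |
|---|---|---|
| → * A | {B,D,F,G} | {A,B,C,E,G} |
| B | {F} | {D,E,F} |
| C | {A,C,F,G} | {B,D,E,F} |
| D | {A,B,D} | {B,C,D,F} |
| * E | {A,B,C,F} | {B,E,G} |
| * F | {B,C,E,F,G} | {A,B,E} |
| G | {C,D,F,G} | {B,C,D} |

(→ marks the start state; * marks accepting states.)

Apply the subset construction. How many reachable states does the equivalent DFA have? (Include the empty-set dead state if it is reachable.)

6

Start state of the DFA: {A}.
{A} --a--> {B,D,F,G}  [new]
{A} --b--> {A,B,C,E,G}  [new]
{B,D,F,G} --a--> {A,B,C,D,E,F,G}  [new]
{B,D,F,G} --b--> {A,B,C,D,E,F}  [new]
{A,B,C,E,G} --a--> {A,B,C,D,F,G}  [new]
{A,B,C,E,G} --b--> {A,B,C,D,E,F,G}  [seen]
{A,B,C,D,E,F,G} --a--> {A,B,C,D,E,F,G}  [seen]
{A,B,C,D,E,F,G} --b--> {A,B,C,D,E,F,G}  [seen]
{A,B,C,D,E,F} --a--> {A,B,C,D,E,F,G}  [seen]
{A,B,C,D,E,F} --b--> {A,B,C,D,E,F,G}  [seen]
{A,B,C,D,F,G} --a--> {A,B,C,D,E,F,G}  [seen]
{A,B,C,D,F,G} --b--> {A,B,C,D,E,F,G}  [seen]
Reachable DFA states: {A}, {B,D,F,G}, {A,B,C,E,G}, {A,B,C,D,E,F,G}, {A,B,C,D,E,F}, {A,B,C,D,F,G}.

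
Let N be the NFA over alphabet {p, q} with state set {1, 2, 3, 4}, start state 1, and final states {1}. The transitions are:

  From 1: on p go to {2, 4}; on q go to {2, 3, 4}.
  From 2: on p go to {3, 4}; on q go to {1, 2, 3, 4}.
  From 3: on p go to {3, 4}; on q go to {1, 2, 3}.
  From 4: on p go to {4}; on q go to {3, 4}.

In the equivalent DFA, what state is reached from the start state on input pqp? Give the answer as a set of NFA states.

{2, 3, 4}

Start: {1}.
δ(1,p) = {2, 4}.
Union: {2, 4}.
After p: {2, 4}.
δ(2,q) = {1, 2, 3, 4}; δ(4,q) = {3, 4}.
Union: {1, 2, 3, 4}.
After q: {1, 2, 3, 4}.
δ(1,p) = {2, 4}; δ(2,p) = {3, 4}; δ(3,p) = {3, 4}; δ(4,p) = {4}.
Union: {2, 3, 4}.
After p: {2, 3, 4}.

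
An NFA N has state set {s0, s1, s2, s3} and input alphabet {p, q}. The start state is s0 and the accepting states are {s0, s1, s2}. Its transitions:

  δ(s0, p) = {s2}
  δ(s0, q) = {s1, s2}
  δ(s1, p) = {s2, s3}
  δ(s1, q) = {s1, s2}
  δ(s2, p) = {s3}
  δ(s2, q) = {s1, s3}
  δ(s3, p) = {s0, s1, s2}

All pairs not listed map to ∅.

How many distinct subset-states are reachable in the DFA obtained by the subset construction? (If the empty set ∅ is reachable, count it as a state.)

10

Start state of the DFA: {s0}.
{s0} --p--> {s2}  [new]
{s0} --q--> {s1, s2}  [new]
{s2} --p--> {s3}  [new]
{s2} --q--> {s1, s3}  [new]
{s1, s2} --p--> {s2, s3}  [new]
{s1, s2} --q--> {s1, s2, s3}  [new]
{s3} --p--> {s0, s1, s2}  [new]
{s3} --q--> ∅  [new]
{s1, s3} --p--> {s0, s1, s2, s3}  [new]
{s1, s3} --q--> {s1, s2}  [seen]
{s2, s3} --p--> {s0, s1, s2, s3}  [seen]
{s2, s3} --q--> {s1, s3}  [seen]
{s1, s2, s3} --p--> {s0, s1, s2, s3}  [seen]
{s1, s2, s3} --q--> {s1, s2, s3}  [seen]
{s0, s1, s2} --p--> {s2, s3}  [seen]
{s0, s1, s2} --q--> {s1, s2, s3}  [seen]
∅ --p--> ∅  [seen]
∅ --q--> ∅  [seen]
{s0, s1, s2, s3} --p--> {s0, s1, s2, s3}  [seen]
{s0, s1, s2, s3} --q--> {s1, s2, s3}  [seen]
Reachable DFA states: {s0}, {s2}, {s1, s2}, {s3}, {s1, s3}, {s2, s3}, {s1, s2, s3}, {s0, s1, s2}, ∅, {s0, s1, s2, s3}.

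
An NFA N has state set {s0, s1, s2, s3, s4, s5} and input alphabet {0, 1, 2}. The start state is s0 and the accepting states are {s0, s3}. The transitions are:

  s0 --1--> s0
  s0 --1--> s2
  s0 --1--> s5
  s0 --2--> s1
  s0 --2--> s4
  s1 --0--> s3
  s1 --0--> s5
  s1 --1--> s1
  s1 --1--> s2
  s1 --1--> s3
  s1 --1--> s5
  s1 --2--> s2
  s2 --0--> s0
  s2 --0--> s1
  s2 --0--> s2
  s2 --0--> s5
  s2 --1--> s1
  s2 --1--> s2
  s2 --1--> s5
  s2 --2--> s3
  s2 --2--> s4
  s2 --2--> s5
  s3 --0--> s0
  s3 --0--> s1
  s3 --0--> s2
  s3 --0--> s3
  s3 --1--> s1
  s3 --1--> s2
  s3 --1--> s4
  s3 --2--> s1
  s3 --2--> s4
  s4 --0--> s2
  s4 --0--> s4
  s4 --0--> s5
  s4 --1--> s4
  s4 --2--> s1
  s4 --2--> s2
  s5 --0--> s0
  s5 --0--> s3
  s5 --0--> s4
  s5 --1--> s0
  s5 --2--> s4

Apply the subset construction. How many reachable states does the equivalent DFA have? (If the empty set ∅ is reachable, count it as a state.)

14

Start state of the DFA: {s0}.
{s0} --0--> ∅  [new]
{s0} --1--> {s0, s2, s5}  [new]
{s0} --2--> {s1, s4}  [new]
∅ --0--> ∅  [seen]
∅ --1--> ∅  [seen]
∅ --2--> ∅  [seen]
{s0, s2, s5} --0--> {s0, s1, s2, s3, s4, s5}  [new]
{s0, s2, s5} --1--> {s0, s1, s2, s5}  [new]
{s0, s2, s5} --2--> {s1, s3, s4, s5}  [new]
{s1, s4} --0--> {s2, s3, s4, s5}  [new]
{s1, s4} --1--> {s1, s2, s3, s4, s5}  [new]
{s1, s4} --2--> {s1, s2}  [new]
{s0, s1, s2, s3, s4, s5} --0--> {s0, s1, s2, s3, s4, s5}  [seen]
{s0, s1, s2, s3, s4, s5} --1--> {s0, s1, s2, s3, s4, s5}  [seen]
{s0, s1, s2, s3, s4, s5} --2--> {s1, s2, s3, s4, s5}  [seen]
{s0, s1, s2, s5} --0--> {s0, s1, s2, s3, s4, s5}  [seen]
{s0, s1, s2, s5} --1--> {s0, s1, s2, s3, s5}  [new]
{s0, s1, s2, s5} --2--> {s1, s2, s3, s4, s5}  [seen]
{s1, s3, s4, s5} --0--> {s0, s1, s2, s3, s4, s5}  [seen]
{s1, s3, s4, s5} --1--> {s0, s1, s2, s3, s4, s5}  [seen]
{s1, s3, s4, s5} --2--> {s1, s2, s4}  [new]
{s2, s3, s4, s5} --0--> {s0, s1, s2, s3, s4, s5}  [seen]
{s2, s3, s4, s5} --1--> {s0, s1, s2, s4, s5}  [new]
{s2, s3, s4, s5} --2--> {s1, s2, s3, s4, s5}  [seen]
{s1, s2, s3, s4, s5} --0--> {s0, s1, s2, s3, s4, s5}  [seen]
{s1, s2, s3, s4, s5} --1--> {s0, s1, s2, s3, s4, s5}  [seen]
{s1, s2, s3, s4, s5} --2--> {s1, s2, s3, s4, s5}  [seen]
{s1, s2} --0--> {s0, s1, s2, s3, s5}  [seen]
{s1, s2} --1--> {s1, s2, s3, s5}  [new]
{s1, s2} --2--> {s2, s3, s4, s5}  [seen]
{s0, s1, s2, s3, s5} --0--> {s0, s1, s2, s3, s4, s5}  [seen]
{s0, s1, s2, s3, s5} --1--> {s0, s1, s2, s3, s4, s5}  [seen]
{s0, s1, s2, s3, s5} --2--> {s1, s2, s3, s4, s5}  [seen]
{s1, s2, s4} --0--> {s0, s1, s2, s3, s4, s5}  [seen]
{s1, s2, s4} --1--> {s1, s2, s3, s4, s5}  [seen]
{s1, s2, s4} --2--> {s1, s2, s3, s4, s5}  [seen]
{s0, s1, s2, s4, s5} --0--> {s0, s1, s2, s3, s4, s5}  [seen]
{s0, s1, s2, s4, s5} --1--> {s0, s1, s2, s3, s4, s5}  [seen]
{s0, s1, s2, s4, s5} --2--> {s1, s2, s3, s4, s5}  [seen]
{s1, s2, s3, s5} --0--> {s0, s1, s2, s3, s4, s5}  [seen]
{s1, s2, s3, s5} --1--> {s0, s1, s2, s3, s4, s5}  [seen]
{s1, s2, s3, s5} --2--> {s1, s2, s3, s4, s5}  [seen]
Reachable DFA states: {s0}, ∅, {s0, s2, s5}, {s1, s4}, {s0, s1, s2, s3, s4, s5}, {s0, s1, s2, s5}, {s1, s3, s4, s5}, {s2, s3, s4, s5}, {s1, s2, s3, s4, s5}, {s1, s2}, {s0, s1, s2, s3, s5}, {s1, s2, s4}, {s0, s1, s2, s4, s5}, {s1, s2, s3, s5}.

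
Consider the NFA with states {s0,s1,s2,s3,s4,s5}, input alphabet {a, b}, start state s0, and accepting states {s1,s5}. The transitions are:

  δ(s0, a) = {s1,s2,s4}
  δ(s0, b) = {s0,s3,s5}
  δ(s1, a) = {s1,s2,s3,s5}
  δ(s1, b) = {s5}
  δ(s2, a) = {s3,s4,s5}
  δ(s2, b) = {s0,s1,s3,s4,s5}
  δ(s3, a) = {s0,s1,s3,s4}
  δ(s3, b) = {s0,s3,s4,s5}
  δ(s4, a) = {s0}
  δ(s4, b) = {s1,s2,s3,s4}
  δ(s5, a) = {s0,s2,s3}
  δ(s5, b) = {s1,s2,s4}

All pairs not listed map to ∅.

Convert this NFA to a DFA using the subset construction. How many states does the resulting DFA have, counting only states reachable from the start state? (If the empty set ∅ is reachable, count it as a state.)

Start state of the DFA: {s0}.
{s0} --a--> {s1,s2,s4}  [new]
{s0} --b--> {s0,s3,s5}  [new]
{s1,s2,s4} --a--> {s0,s1,s2,s3,s4,s5}  [new]
{s1,s2,s4} --b--> {s0,s1,s2,s3,s4,s5}  [seen]
{s0,s3,s5} --a--> {s0,s1,s2,s3,s4}  [new]
{s0,s3,s5} --b--> {s0,s1,s2,s3,s4,s5}  [seen]
{s0,s1,s2,s3,s4,s5} --a--> {s0,s1,s2,s3,s4,s5}  [seen]
{s0,s1,s2,s3,s4,s5} --b--> {s0,s1,s2,s3,s4,s5}  [seen]
{s0,s1,s2,s3,s4} --a--> {s0,s1,s2,s3,s4,s5}  [seen]
{s0,s1,s2,s3,s4} --b--> {s0,s1,s2,s3,s4,s5}  [seen]
Reachable DFA states: {s0}, {s1,s2,s4}, {s0,s3,s5}, {s0,s1,s2,s3,s4,s5}, {s0,s1,s2,s3,s4}.

5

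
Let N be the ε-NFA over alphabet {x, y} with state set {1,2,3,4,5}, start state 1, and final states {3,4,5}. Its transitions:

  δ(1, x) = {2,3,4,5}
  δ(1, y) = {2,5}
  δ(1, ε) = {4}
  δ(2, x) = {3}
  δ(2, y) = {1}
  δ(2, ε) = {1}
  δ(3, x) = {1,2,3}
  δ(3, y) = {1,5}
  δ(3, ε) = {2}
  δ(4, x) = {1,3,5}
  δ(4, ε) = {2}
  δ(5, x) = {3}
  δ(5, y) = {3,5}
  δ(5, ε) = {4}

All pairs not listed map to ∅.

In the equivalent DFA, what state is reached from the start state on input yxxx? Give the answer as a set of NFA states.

Start: {1,2,4}.
δ(1,y) = {2,5}; δ(2,y) = {1}; δ(4,y) = ∅.
Union: {1,2,5}.
ε-closure gives {1,2,4,5}.
After y: {1,2,4,5}.
δ(1,x) = {2,3,4,5}; δ(2,x) = {3}; δ(4,x) = {1,3,5}; δ(5,x) = {3}.
Union: {1,2,3,4,5}.
After x: {1,2,3,4,5}.
δ(1,x) = {2,3,4,5}; δ(2,x) = {3}; δ(3,x) = {1,2,3}; δ(4,x) = {1,3,5}; δ(5,x) = {3}.
Union: {1,2,3,4,5}.
After x: {1,2,3,4,5}.
δ(1,x) = {2,3,4,5}; δ(2,x) = {3}; δ(3,x) = {1,2,3}; δ(4,x) = {1,3,5}; δ(5,x) = {3}.
Union: {1,2,3,4,5}.
After x: {1,2,3,4,5}.

{1,2,3,4,5}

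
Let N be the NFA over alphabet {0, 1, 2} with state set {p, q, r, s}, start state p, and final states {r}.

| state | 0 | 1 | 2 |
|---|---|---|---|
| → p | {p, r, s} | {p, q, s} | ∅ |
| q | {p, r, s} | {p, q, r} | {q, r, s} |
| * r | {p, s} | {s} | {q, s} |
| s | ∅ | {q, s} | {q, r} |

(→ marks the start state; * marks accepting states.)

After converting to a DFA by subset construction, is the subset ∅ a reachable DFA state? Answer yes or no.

yes

Start state of the DFA: {p}.
{p} --0--> {p, r, s}  [new]
{p} --1--> {p, q, s}  [new]
{p} --2--> ∅  [new]
{p, r, s} --0--> {p, r, s}  [seen]
{p, r, s} --1--> {p, q, s}  [seen]
{p, r, s} --2--> {q, r, s}  [new]
{p, q, s} --0--> {p, r, s}  [seen]
{p, q, s} --1--> {p, q, r, s}  [new]
{p, q, s} --2--> {q, r, s}  [seen]
∅ --0--> ∅  [seen]
∅ --1--> ∅  [seen]
∅ --2--> ∅  [seen]
{q, r, s} --0--> {p, r, s}  [seen]
{q, r, s} --1--> {p, q, r, s}  [seen]
{q, r, s} --2--> {q, r, s}  [seen]
{p, q, r, s} --0--> {p, r, s}  [seen]
{p, q, r, s} --1--> {p, q, r, s}  [seen]
{p, q, r, s} --2--> {q, r, s}  [seen]
Reachable DFA states: {p}, {p, r, s}, {p, q, s}, ∅, {q, r, s}, {p, q, r, s}.
∅ is among them.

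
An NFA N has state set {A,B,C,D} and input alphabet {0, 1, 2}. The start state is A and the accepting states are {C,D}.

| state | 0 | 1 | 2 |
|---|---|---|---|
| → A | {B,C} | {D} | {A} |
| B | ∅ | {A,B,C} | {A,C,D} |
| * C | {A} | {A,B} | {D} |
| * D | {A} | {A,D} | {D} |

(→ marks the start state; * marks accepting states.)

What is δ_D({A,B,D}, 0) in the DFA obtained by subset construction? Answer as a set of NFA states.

δ(A,0) = {B,C}; δ(B,0) = ∅; δ(D,0) = {A}.
Union: {A,B,C}.

{A,B,C}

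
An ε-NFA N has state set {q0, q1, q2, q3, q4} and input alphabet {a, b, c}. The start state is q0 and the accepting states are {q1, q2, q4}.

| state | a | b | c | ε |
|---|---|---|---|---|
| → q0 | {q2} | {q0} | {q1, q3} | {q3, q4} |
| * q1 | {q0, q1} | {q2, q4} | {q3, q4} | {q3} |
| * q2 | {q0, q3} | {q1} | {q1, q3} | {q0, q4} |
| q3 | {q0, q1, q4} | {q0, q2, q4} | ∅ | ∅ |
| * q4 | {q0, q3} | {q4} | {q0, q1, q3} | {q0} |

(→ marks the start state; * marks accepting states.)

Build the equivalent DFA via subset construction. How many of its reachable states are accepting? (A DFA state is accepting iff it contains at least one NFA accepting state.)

Start state of the DFA: {q0, q3, q4} (ε-closure of the NFA start).
{q0, q3, q4} --a--> {q0, q1, q2, q3, q4}  [new]
{q0, q3, q4} --b--> {q0, q2, q3, q4}  [new]
{q0, q3, q4} --c--> {q0, q1, q3, q4}  [new]
{q0, q1, q2, q3, q4} --a--> {q0, q1, q2, q3, q4}  [seen]
{q0, q1, q2, q3, q4} --b--> {q0, q1, q2, q3, q4}  [seen]
{q0, q1, q2, q3, q4} --c--> {q0, q1, q3, q4}  [seen]
{q0, q2, q3, q4} --a--> {q0, q1, q2, q3, q4}  [seen]
{q0, q2, q3, q4} --b--> {q0, q1, q2, q3, q4}  [seen]
{q0, q2, q3, q4} --c--> {q0, q1, q3, q4}  [seen]
{q0, q1, q3, q4} --a--> {q0, q1, q2, q3, q4}  [seen]
{q0, q1, q3, q4} --b--> {q0, q2, q3, q4}  [seen]
{q0, q1, q3, q4} --c--> {q0, q1, q3, q4}  [seen]
Reachable DFA states: {q0, q3, q4}, {q0, q1, q2, q3, q4}, {q0, q2, q3, q4}, {q0, q1, q3, q4}.
Accepting DFA states (contain an NFA accepting state): {q0, q3, q4}, {q0, q1, q2, q3, q4}, {q0, q2, q3, q4}, {q0, q1, q3, q4}.

4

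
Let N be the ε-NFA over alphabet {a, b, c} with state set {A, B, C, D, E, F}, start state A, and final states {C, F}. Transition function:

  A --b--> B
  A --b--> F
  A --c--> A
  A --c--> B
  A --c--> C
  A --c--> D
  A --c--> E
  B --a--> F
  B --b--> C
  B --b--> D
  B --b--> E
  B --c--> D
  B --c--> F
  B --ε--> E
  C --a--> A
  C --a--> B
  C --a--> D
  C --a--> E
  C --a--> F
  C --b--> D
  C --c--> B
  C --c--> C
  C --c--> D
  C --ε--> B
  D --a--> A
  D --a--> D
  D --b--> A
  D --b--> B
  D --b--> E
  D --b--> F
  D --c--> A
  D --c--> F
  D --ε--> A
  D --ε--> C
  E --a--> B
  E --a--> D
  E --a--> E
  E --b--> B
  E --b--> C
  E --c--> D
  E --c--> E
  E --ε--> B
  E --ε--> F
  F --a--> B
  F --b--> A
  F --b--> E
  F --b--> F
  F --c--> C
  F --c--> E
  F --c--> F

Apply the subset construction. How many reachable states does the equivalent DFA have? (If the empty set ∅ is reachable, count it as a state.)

Start state of the DFA: {A} (ε-closure of the NFA start).
{A} --a--> ∅  [new]
{A} --b--> {B, E, F}  [new]
{A} --c--> {A, B, C, D, E, F}  [new]
∅ --a--> ∅  [seen]
∅ --b--> ∅  [seen]
∅ --c--> ∅  [seen]
{B, E, F} --a--> {A, B, C, D, E, F}  [seen]
{B, E, F} --b--> {A, B, C, D, E, F}  [seen]
{B, E, F} --c--> {A, B, C, D, E, F}  [seen]
{A, B, C, D, E, F} --a--> {A, B, C, D, E, F}  [seen]
{A, B, C, D, E, F} --b--> {A, B, C, D, E, F}  [seen]
{A, B, C, D, E, F} --c--> {A, B, C, D, E, F}  [seen]
Reachable DFA states: {A}, ∅, {B, E, F}, {A, B, C, D, E, F}.

4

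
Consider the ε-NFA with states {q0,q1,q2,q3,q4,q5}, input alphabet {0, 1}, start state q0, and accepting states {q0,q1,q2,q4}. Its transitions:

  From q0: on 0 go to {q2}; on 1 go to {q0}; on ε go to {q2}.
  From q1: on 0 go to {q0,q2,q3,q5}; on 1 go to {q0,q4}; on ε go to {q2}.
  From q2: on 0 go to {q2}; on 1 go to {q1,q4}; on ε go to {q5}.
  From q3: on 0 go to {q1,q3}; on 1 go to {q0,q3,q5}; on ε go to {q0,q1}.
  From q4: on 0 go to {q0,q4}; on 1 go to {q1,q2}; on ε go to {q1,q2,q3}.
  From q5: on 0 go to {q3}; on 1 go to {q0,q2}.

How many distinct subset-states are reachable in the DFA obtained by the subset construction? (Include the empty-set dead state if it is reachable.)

3

Start state of the DFA: {q0,q2,q5} (ε-closure of the NFA start).
{q0,q2,q5} --0--> {q0,q1,q2,q3,q5}  [new]
{q0,q2,q5} --1--> {q0,q1,q2,q3,q4,q5}  [new]
{q0,q1,q2,q3,q5} --0--> {q0,q1,q2,q3,q5}  [seen]
{q0,q1,q2,q3,q5} --1--> {q0,q1,q2,q3,q4,q5}  [seen]
{q0,q1,q2,q3,q4,q5} --0--> {q0,q1,q2,q3,q4,q5}  [seen]
{q0,q1,q2,q3,q4,q5} --1--> {q0,q1,q2,q3,q4,q5}  [seen]
Reachable DFA states: {q0,q2,q5}, {q0,q1,q2,q3,q5}, {q0,q1,q2,q3,q4,q5}.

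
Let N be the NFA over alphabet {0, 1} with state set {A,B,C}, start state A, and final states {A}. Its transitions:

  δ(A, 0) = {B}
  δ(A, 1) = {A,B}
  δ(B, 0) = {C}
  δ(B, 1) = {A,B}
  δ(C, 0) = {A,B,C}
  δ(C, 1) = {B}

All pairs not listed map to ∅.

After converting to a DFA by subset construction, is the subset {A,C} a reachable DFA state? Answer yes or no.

no

Start state of the DFA: {A}.
{A} --0--> {B}  [new]
{A} --1--> {A,B}  [new]
{B} --0--> {C}  [new]
{B} --1--> {A,B}  [seen]
{A,B} --0--> {B,C}  [new]
{A,B} --1--> {A,B}  [seen]
{C} --0--> {A,B,C}  [new]
{C} --1--> {B}  [seen]
{B,C} --0--> {A,B,C}  [seen]
{B,C} --1--> {A,B}  [seen]
{A,B,C} --0--> {A,B,C}  [seen]
{A,B,C} --1--> {A,B}  [seen]
Reachable DFA states: {A}, {B}, {A,B}, {C}, {B,C}, {A,B,C}.
{A,C} is not among them.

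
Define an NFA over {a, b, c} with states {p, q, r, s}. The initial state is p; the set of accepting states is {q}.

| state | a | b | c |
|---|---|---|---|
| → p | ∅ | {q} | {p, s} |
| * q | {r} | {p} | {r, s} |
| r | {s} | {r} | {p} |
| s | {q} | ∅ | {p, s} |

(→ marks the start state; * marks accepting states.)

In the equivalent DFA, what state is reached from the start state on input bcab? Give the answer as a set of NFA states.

{p}

Start: {p}.
δ(p,b) = {q}.
Union: {q}.
After b: {q}.
δ(q,c) = {r, s}.
Union: {r, s}.
After c: {r, s}.
δ(r,a) = {s}; δ(s,a) = {q}.
Union: {q, s}.
After a: {q, s}.
δ(q,b) = {p}; δ(s,b) = ∅.
Union: {p}.
After b: {p}.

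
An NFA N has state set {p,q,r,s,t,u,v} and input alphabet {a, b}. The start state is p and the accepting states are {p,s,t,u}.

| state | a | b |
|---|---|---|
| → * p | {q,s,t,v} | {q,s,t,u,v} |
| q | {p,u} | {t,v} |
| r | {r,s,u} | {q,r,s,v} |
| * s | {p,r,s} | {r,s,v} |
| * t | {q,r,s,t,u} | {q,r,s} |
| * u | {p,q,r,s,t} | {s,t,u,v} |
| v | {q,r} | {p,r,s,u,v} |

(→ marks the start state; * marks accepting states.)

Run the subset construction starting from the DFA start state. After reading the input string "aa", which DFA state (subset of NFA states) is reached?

Start: {p}.
δ(p,a) = {q,s,t,v}.
Union: {q,s,t,v}.
After a: {q,s,t,v}.
δ(q,a) = {p,u}; δ(s,a) = {p,r,s}; δ(t,a) = {q,r,s,t,u}; δ(v,a) = {q,r}.
Union: {p,q,r,s,t,u}.
After a: {p,q,r,s,t,u}.

{p,q,r,s,t,u}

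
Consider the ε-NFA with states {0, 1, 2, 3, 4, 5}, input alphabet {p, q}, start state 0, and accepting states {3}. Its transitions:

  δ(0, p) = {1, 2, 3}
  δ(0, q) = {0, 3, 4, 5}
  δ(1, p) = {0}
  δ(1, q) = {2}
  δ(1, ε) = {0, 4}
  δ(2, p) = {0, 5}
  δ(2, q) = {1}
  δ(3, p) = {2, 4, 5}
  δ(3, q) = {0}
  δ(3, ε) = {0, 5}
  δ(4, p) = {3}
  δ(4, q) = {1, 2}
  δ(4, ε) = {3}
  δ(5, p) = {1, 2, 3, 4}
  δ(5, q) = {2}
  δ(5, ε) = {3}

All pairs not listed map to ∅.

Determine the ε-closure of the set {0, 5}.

Begin with {0, 5}.
5 →ε {3}; add 3.
ε-closure = {0, 3, 5}.

{0, 3, 5}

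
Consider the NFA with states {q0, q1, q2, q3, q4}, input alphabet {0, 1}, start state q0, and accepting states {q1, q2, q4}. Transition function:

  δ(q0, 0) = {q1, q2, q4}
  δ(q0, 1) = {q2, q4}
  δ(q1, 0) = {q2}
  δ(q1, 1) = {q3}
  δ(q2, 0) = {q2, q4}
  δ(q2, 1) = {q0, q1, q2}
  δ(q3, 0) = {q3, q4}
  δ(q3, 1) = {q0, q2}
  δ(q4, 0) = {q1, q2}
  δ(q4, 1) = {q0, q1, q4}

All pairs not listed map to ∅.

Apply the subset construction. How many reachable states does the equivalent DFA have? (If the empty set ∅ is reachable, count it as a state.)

Start state of the DFA: {q0}.
{q0} --0--> {q1, q2, q4}  [new]
{q0} --1--> {q2, q4}  [new]
{q1, q2, q4} --0--> {q1, q2, q4}  [seen]
{q1, q2, q4} --1--> {q0, q1, q2, q3, q4}  [new]
{q2, q4} --0--> {q1, q2, q4}  [seen]
{q2, q4} --1--> {q0, q1, q2, q4}  [new]
{q0, q1, q2, q3, q4} --0--> {q1, q2, q3, q4}  [new]
{q0, q1, q2, q3, q4} --1--> {q0, q1, q2, q3, q4}  [seen]
{q0, q1, q2, q4} --0--> {q1, q2, q4}  [seen]
{q0, q1, q2, q4} --1--> {q0, q1, q2, q3, q4}  [seen]
{q1, q2, q3, q4} --0--> {q1, q2, q3, q4}  [seen]
{q1, q2, q3, q4} --1--> {q0, q1, q2, q3, q4}  [seen]
Reachable DFA states: {q0}, {q1, q2, q4}, {q2, q4}, {q0, q1, q2, q3, q4}, {q0, q1, q2, q4}, {q1, q2, q3, q4}.

6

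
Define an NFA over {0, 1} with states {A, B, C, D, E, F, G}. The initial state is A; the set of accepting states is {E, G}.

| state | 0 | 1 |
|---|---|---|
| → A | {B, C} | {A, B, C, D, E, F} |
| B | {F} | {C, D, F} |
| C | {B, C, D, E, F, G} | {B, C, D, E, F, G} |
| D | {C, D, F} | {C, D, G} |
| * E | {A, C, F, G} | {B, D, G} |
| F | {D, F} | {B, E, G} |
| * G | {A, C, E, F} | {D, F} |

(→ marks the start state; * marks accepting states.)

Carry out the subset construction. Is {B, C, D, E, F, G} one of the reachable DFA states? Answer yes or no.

Start state of the DFA: {A}.
{A} --0--> {B, C}  [new]
{A} --1--> {A, B, C, D, E, F}  [new]
{B, C} --0--> {B, C, D, E, F, G}  [new]
{B, C} --1--> {B, C, D, E, F, G}  [seen]
{A, B, C, D, E, F} --0--> {A, B, C, D, E, F, G}  [new]
{A, B, C, D, E, F} --1--> {A, B, C, D, E, F, G}  [seen]
{B, C, D, E, F, G} --0--> {A, B, C, D, E, F, G}  [seen]
{B, C, D, E, F, G} --1--> {B, C, D, E, F, G}  [seen]
{A, B, C, D, E, F, G} --0--> {A, B, C, D, E, F, G}  [seen]
{A, B, C, D, E, F, G} --1--> {A, B, C, D, E, F, G}  [seen]
Reachable DFA states: {A}, {B, C}, {A, B, C, D, E, F}, {B, C, D, E, F, G}, {A, B, C, D, E, F, G}.
{B, C, D, E, F, G} is among them.

yes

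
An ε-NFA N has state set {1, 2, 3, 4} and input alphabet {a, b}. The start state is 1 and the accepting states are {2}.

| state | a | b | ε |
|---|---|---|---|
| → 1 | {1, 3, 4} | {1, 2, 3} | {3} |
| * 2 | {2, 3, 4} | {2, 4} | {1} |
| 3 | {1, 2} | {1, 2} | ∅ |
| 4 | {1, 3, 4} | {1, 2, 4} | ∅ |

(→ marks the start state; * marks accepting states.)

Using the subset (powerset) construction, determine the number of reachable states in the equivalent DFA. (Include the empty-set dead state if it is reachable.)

Start state of the DFA: {1, 3} (ε-closure of the NFA start).
{1, 3} --a--> {1, 2, 3, 4}  [new]
{1, 3} --b--> {1, 2, 3}  [new]
{1, 2, 3, 4} --a--> {1, 2, 3, 4}  [seen]
{1, 2, 3, 4} --b--> {1, 2, 3, 4}  [seen]
{1, 2, 3} --a--> {1, 2, 3, 4}  [seen]
{1, 2, 3} --b--> {1, 2, 3, 4}  [seen]
Reachable DFA states: {1, 3}, {1, 2, 3, 4}, {1, 2, 3}.

3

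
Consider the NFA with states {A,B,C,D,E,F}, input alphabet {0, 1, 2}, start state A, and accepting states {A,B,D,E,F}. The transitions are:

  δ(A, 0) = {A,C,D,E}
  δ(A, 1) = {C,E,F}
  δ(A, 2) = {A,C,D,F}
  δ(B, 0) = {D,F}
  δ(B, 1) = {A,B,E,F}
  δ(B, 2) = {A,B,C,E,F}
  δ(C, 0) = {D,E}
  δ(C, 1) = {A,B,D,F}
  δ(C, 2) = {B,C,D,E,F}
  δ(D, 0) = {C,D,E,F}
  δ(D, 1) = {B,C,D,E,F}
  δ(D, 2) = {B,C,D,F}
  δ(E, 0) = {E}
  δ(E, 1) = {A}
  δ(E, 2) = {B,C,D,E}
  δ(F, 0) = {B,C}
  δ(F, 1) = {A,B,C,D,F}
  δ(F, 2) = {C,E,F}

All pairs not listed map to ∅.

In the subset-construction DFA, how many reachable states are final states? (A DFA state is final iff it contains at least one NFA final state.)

Start state of the DFA: {A}.
{A} --0--> {A,C,D,E}  [new]
{A} --1--> {C,E,F}  [new]
{A} --2--> {A,C,D,F}  [new]
{A,C,D,E} --0--> {A,C,D,E,F}  [new]
{A,C,D,E} --1--> {A,B,C,D,E,F}  [new]
{A,C,D,E} --2--> {A,B,C,D,E,F}  [seen]
{C,E,F} --0--> {B,C,D,E}  [new]
{C,E,F} --1--> {A,B,C,D,F}  [new]
{C,E,F} --2--> {B,C,D,E,F}  [new]
{A,C,D,F} --0--> {A,B,C,D,E,F}  [seen]
{A,C,D,F} --1--> {A,B,C,D,E,F}  [seen]
{A,C,D,F} --2--> {A,B,C,D,E,F}  [seen]
{A,C,D,E,F} --0--> {A,B,C,D,E,F}  [seen]
{A,C,D,E,F} --1--> {A,B,C,D,E,F}  [seen]
{A,C,D,E,F} --2--> {A,B,C,D,E,F}  [seen]
{A,B,C,D,E,F} --0--> {A,B,C,D,E,F}  [seen]
{A,B,C,D,E,F} --1--> {A,B,C,D,E,F}  [seen]
{A,B,C,D,E,F} --2--> {A,B,C,D,E,F}  [seen]
{B,C,D,E} --0--> {C,D,E,F}  [new]
{B,C,D,E} --1--> {A,B,C,D,E,F}  [seen]
{B,C,D,E} --2--> {A,B,C,D,E,F}  [seen]
{A,B,C,D,F} --0--> {A,B,C,D,E,F}  [seen]
{A,B,C,D,F} --1--> {A,B,C,D,E,F}  [seen]
{A,B,C,D,F} --2--> {A,B,C,D,E,F}  [seen]
{B,C,D,E,F} --0--> {B,C,D,E,F}  [seen]
{B,C,D,E,F} --1--> {A,B,C,D,E,F}  [seen]
{B,C,D,E,F} --2--> {A,B,C,D,E,F}  [seen]
{C,D,E,F} --0--> {B,C,D,E,F}  [seen]
{C,D,E,F} --1--> {A,B,C,D,E,F}  [seen]
{C,D,E,F} --2--> {B,C,D,E,F}  [seen]
Reachable DFA states: {A}, {A,C,D,E}, {C,E,F}, {A,C,D,F}, {A,C,D,E,F}, {A,B,C,D,E,F}, {B,C,D,E}, {A,B,C,D,F}, {B,C,D,E,F}, {C,D,E,F}.
Accepting DFA states (contain an NFA accepting state): {A}, {A,C,D,E}, {C,E,F}, {A,C,D,F}, {A,C,D,E,F}, {A,B,C,D,E,F}, {B,C,D,E}, {A,B,C,D,F}, {B,C,D,E,F}, {C,D,E,F}.

10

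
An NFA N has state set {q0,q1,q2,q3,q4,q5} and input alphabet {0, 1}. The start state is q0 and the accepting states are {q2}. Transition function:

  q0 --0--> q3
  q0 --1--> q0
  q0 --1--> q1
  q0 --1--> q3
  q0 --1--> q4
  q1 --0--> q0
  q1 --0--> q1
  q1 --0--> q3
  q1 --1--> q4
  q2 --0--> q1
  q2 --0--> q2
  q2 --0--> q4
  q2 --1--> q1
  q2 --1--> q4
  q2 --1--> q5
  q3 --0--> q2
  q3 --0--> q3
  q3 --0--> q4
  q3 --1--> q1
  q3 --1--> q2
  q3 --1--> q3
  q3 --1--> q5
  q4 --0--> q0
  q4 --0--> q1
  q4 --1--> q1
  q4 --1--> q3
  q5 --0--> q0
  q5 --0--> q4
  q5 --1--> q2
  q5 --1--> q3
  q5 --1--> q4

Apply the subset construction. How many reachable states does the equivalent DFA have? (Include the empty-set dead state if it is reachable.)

8

Start state of the DFA: {q0}.
{q0} --0--> {q3}  [new]
{q0} --1--> {q0,q1,q3,q4}  [new]
{q3} --0--> {q2,q3,q4}  [new]
{q3} --1--> {q1,q2,q3,q5}  [new]
{q0,q1,q3,q4} --0--> {q0,q1,q2,q3,q4}  [new]
{q0,q1,q3,q4} --1--> {q0,q1,q2,q3,q4,q5}  [new]
{q2,q3,q4} --0--> {q0,q1,q2,q3,q4}  [seen]
{q2,q3,q4} --1--> {q1,q2,q3,q4,q5}  [new]
{q1,q2,q3,q5} --0--> {q0,q1,q2,q3,q4}  [seen]
{q1,q2,q3,q5} --1--> {q1,q2,q3,q4,q5}  [seen]
{q0,q1,q2,q3,q4} --0--> {q0,q1,q2,q3,q4}  [seen]
{q0,q1,q2,q3,q4} --1--> {q0,q1,q2,q3,q4,q5}  [seen]
{q0,q1,q2,q3,q4,q5} --0--> {q0,q1,q2,q3,q4}  [seen]
{q0,q1,q2,q3,q4,q5} --1--> {q0,q1,q2,q3,q4,q5}  [seen]
{q1,q2,q3,q4,q5} --0--> {q0,q1,q2,q3,q4}  [seen]
{q1,q2,q3,q4,q5} --1--> {q1,q2,q3,q4,q5}  [seen]
Reachable DFA states: {q0}, {q3}, {q0,q1,q3,q4}, {q2,q3,q4}, {q1,q2,q3,q5}, {q0,q1,q2,q3,q4}, {q0,q1,q2,q3,q4,q5}, {q1,q2,q3,q4,q5}.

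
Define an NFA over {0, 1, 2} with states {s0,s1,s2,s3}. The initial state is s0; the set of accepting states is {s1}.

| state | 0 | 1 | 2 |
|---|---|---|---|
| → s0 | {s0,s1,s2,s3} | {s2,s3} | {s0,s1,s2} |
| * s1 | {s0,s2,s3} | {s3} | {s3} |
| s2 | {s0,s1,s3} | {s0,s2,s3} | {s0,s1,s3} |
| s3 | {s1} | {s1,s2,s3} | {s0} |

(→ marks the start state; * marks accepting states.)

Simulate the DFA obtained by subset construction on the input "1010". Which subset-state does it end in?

Start: {s0}.
δ(s0,1) = {s2,s3}.
Union: {s2,s3}.
After 1: {s2,s3}.
δ(s2,0) = {s0,s1,s3}; δ(s3,0) = {s1}.
Union: {s0,s1,s3}.
After 0: {s0,s1,s3}.
δ(s0,1) = {s2,s3}; δ(s1,1) = {s3}; δ(s3,1) = {s1,s2,s3}.
Union: {s1,s2,s3}.
After 1: {s1,s2,s3}.
δ(s1,0) = {s0,s2,s3}; δ(s2,0) = {s0,s1,s3}; δ(s3,0) = {s1}.
Union: {s0,s1,s2,s3}.
After 0: {s0,s1,s2,s3}.

{s0,s1,s2,s3}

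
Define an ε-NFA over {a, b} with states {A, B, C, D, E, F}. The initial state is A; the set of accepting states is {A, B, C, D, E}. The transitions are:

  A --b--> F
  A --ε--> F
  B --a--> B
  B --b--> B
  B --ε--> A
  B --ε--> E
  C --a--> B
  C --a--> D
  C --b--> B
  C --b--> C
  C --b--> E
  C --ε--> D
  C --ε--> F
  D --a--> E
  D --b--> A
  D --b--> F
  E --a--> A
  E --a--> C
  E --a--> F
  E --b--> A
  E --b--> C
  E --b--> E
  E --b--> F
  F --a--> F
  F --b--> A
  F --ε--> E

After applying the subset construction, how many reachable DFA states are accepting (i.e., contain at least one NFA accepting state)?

Start state of the DFA: {A, E, F} (ε-closure of the NFA start).
{A, E, F} --a--> {A, C, D, E, F}  [new]
{A, E, F} --b--> {A, C, D, E, F}  [seen]
{A, C, D, E, F} --a--> {A, B, C, D, E, F}  [new]
{A, C, D, E, F} --b--> {A, B, C, D, E, F}  [seen]
{A, B, C, D, E, F} --a--> {A, B, C, D, E, F}  [seen]
{A, B, C, D, E, F} --b--> {A, B, C, D, E, F}  [seen]
Reachable DFA states: {A, E, F}, {A, C, D, E, F}, {A, B, C, D, E, F}.
Accepting DFA states (contain an NFA accepting state): {A, E, F}, {A, C, D, E, F}, {A, B, C, D, E, F}.

3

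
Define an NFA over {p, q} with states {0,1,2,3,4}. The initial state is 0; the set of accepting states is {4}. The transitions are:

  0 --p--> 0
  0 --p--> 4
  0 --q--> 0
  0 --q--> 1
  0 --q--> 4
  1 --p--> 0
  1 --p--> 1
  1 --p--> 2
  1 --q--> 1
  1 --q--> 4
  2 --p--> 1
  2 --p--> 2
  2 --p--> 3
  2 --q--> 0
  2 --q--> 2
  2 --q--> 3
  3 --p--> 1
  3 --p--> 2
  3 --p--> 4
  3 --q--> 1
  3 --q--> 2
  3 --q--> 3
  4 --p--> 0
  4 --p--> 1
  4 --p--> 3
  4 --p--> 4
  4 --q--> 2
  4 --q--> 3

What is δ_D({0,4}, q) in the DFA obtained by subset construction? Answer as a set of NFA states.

δ(0,q) = {0,1,4}; δ(4,q) = {2,3}.
Union: {0,1,2,3,4}.

{0,1,2,3,4}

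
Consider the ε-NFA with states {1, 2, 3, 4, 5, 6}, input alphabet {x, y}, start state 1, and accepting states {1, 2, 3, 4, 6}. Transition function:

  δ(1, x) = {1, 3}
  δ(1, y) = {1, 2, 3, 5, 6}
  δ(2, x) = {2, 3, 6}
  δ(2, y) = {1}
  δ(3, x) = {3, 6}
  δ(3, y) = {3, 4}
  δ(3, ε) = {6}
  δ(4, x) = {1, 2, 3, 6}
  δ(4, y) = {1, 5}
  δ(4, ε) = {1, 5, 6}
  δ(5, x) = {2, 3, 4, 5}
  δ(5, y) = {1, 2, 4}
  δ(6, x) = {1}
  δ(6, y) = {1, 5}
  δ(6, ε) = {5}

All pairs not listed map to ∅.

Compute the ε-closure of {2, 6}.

Begin with {2, 6}.
6 →ε {5}; add 5.
ε-closure = {2, 5, 6}.

{2, 5, 6}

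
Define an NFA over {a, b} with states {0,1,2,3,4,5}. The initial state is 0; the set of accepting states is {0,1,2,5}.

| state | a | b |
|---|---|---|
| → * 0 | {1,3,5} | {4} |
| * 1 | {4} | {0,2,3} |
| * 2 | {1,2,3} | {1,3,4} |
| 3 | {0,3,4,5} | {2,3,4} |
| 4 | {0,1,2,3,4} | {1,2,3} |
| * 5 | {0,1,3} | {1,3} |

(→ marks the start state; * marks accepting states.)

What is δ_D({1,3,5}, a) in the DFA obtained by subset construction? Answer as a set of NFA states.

{0,1,3,4,5}

δ(1,a) = {4}; δ(3,a) = {0,3,4,5}; δ(5,a) = {0,1,3}.
Union: {0,1,3,4,5}.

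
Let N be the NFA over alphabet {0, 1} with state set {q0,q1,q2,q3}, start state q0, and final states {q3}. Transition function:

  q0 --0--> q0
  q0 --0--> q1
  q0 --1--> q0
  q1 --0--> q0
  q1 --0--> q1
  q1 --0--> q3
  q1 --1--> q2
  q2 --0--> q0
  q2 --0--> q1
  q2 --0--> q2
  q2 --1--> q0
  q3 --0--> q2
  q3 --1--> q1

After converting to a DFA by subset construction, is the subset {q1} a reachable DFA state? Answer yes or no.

no

Start state of the DFA: {q0}.
{q0} --0--> {q0,q1}  [new]
{q0} --1--> {q0}  [seen]
{q0,q1} --0--> {q0,q1,q3}  [new]
{q0,q1} --1--> {q0,q2}  [new]
{q0,q1,q3} --0--> {q0,q1,q2,q3}  [new]
{q0,q1,q3} --1--> {q0,q1,q2}  [new]
{q0,q2} --0--> {q0,q1,q2}  [seen]
{q0,q2} --1--> {q0}  [seen]
{q0,q1,q2,q3} --0--> {q0,q1,q2,q3}  [seen]
{q0,q1,q2,q3} --1--> {q0,q1,q2}  [seen]
{q0,q1,q2} --0--> {q0,q1,q2,q3}  [seen]
{q0,q1,q2} --1--> {q0,q2}  [seen]
Reachable DFA states: {q0}, {q0,q1}, {q0,q1,q3}, {q0,q2}, {q0,q1,q2,q3}, {q0,q1,q2}.
{q1} is not among them.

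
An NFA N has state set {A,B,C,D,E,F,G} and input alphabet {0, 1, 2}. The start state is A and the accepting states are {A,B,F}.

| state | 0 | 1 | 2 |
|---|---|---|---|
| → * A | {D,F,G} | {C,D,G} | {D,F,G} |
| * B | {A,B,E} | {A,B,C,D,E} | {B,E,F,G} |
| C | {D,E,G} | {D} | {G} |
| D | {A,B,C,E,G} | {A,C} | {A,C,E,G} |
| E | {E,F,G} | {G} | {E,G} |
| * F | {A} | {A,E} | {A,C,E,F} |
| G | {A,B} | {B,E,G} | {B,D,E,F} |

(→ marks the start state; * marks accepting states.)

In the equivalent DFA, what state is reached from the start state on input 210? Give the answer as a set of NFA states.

Start: {A}.
δ(A,2) = {D,F,G}.
Union: {D,F,G}.
After 2: {D,F,G}.
δ(D,1) = {A,C}; δ(F,1) = {A,E}; δ(G,1) = {B,E,G}.
Union: {A,B,C,E,G}.
After 1: {A,B,C,E,G}.
δ(A,0) = {D,F,G}; δ(B,0) = {A,B,E}; δ(C,0) = {D,E,G}; δ(E,0) = {E,F,G}; δ(G,0) = {A,B}.
Union: {A,B,D,E,F,G}.
After 0: {A,B,D,E,F,G}.

{A,B,D,E,F,G}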